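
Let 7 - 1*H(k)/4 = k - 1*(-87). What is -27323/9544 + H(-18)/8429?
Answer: -232672479/80446376 ≈ -2.8923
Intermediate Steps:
H(k) = -320 - 4*k (H(k) = 28 - 4*(k - 1*(-87)) = 28 - 4*(k + 87) = 28 - 4*(87 + k) = 28 + (-348 - 4*k) = -320 - 4*k)
-27323/9544 + H(-18)/8429 = -27323/9544 + (-320 - 4*(-18))/8429 = -27323*1/9544 + (-320 + 72)*(1/8429) = -27323/9544 - 248*1/8429 = -27323/9544 - 248/8429 = -232672479/80446376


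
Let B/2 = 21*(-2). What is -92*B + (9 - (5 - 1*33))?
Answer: 7765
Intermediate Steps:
B = -84 (B = 2*(21*(-2)) = 2*(-42) = -84)
-92*B + (9 - (5 - 1*33)) = -92*(-84) + (9 - (5 - 1*33)) = 7728 + (9 - (5 - 33)) = 7728 + (9 - 1*(-28)) = 7728 + (9 + 28) = 7728 + 37 = 7765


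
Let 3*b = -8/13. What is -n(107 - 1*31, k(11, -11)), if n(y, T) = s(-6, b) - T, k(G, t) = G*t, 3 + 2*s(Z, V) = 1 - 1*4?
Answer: -118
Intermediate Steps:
b = -8/39 (b = (-8/13)/3 = (-8*1/13)/3 = (⅓)*(-8/13) = -8/39 ≈ -0.20513)
s(Z, V) = -3 (s(Z, V) = -3/2 + (1 - 1*4)/2 = -3/2 + (1 - 4)/2 = -3/2 + (½)*(-3) = -3/2 - 3/2 = -3)
n(y, T) = -3 - T
-n(107 - 1*31, k(11, -11)) = -(-3 - 11*(-11)) = -(-3 - 1*(-121)) = -(-3 + 121) = -1*118 = -118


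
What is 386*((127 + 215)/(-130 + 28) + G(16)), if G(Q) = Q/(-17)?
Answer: -28178/17 ≈ -1657.5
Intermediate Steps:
G(Q) = -Q/17 (G(Q) = Q*(-1/17) = -Q/17)
386*((127 + 215)/(-130 + 28) + G(16)) = 386*((127 + 215)/(-130 + 28) - 1/17*16) = 386*(342/(-102) - 16/17) = 386*(342*(-1/102) - 16/17) = 386*(-57/17 - 16/17) = 386*(-73/17) = -28178/17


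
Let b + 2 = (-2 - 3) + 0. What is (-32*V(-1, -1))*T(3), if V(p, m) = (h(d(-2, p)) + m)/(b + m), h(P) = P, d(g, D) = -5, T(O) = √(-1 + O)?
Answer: -24*√2 ≈ -33.941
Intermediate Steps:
b = -7 (b = -2 + ((-2 - 3) + 0) = -2 + (-5 + 0) = -2 - 5 = -7)
V(p, m) = (-5 + m)/(-7 + m)
(-32*V(-1, -1))*T(3) = (-32*(-5 - 1)/(-7 - 1))*√(-1 + 3) = (-32*(-6)/(-8))*√2 = (-(-4)*(-6))*√2 = (-32*¾)*√2 = -24*√2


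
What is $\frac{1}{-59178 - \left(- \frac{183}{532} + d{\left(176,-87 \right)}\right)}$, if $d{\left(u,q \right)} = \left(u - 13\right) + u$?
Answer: $- \frac{532}{31662861} \approx -1.6802 \cdot 10^{-5}$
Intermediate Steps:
$d{\left(u,q \right)} = -13 + 2 u$ ($d{\left(u,q \right)} = \left(-13 + u\right) + u = -13 + 2 u$)
$\frac{1}{-59178 - \left(- \frac{183}{532} + d{\left(176,-87 \right)}\right)} = \frac{1}{-59178 - \left(-13 + 352 - \frac{183}{532}\right)} = \frac{1}{-59178 - \frac{180165}{532}} = \frac{1}{- \frac{31662861}{532}} = - \frac{532}{31662861}$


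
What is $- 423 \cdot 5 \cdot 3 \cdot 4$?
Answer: $-25380$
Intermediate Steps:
$- 423 \cdot 5 \cdot 3 \cdot 4 = - 423 \cdot 15 \cdot 4 = \left(-423\right) 60 = -25380$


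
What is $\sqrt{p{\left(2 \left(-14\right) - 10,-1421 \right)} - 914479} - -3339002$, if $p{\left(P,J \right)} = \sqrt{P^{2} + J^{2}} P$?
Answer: $3339002 + \sqrt{-914479 - 38 \sqrt{2020685}} \approx 3.339 \cdot 10^{6} + 984.12 i$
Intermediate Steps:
$p{\left(P,J \right)} = P \sqrt{J^{2} + P^{2}}$ ($p{\left(P,J \right)} = \sqrt{J^{2} + P^{2}} P = P \sqrt{J^{2} + P^{2}}$)
$\sqrt{p{\left(2 \left(-14\right) - 10,-1421 \right)} - 914479} - -3339002 = \sqrt{\left(2 \left(-14\right) - 10\right) \sqrt{\left(-1421\right)^{2} + \left(2 \left(-14\right) - 10\right)^{2}} - 914479} - -3339002 = \sqrt{\left(-28 - 10\right) \sqrt{2019241 + \left(-28 - 10\right)^{2}} - 914479} + 3339002 = \sqrt{- 38 \sqrt{2019241 + \left(-38\right)^{2}} - 914479} + 3339002 = \sqrt{- 38 \sqrt{2019241 + 1444} - 914479} + 3339002 = \sqrt{- 38 \sqrt{2020685} - 914479} + 3339002 = \sqrt{-914479 - 38 \sqrt{2020685}} + 3339002 = 3339002 + \sqrt{-914479 - 38 \sqrt{2020685}}$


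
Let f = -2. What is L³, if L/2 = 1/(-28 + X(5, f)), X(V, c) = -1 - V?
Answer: -1/4913 ≈ -0.00020354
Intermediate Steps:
L = -1/17 (L = 2/(-28 + (-1 - 1*5)) = 2/(-28 + (-1 - 5)) = 2/(-28 - 6) = 2/(-34) = 2*(-1/34) = -1/17 ≈ -0.058824)
L³ = (-1/17)³ = -1/4913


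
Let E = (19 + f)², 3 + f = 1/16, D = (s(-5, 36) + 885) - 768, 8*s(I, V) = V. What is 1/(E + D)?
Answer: 256/97153 ≈ 0.0026350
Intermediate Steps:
s(I, V) = V/8
D = 243/2 (D = ((⅛)*36 + 885) - 768 = (9/2 + 885) - 768 = 1779/2 - 768 = 243/2 ≈ 121.50)
f = -47/16 (f = -3 + 1/16 = -47/16 ≈ -2.9375)
E = 66049/256 (E = (19 - 47/16)² = (257/16)² = 66049/256 ≈ 258.00)
1/(E + D) = 1/(66049/256 + 243/2) = 1/(97153/256) = 256/97153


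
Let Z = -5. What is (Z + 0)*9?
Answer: -45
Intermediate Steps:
(Z + 0)*9 = (-5 + 0)*9 = -5*9 = -45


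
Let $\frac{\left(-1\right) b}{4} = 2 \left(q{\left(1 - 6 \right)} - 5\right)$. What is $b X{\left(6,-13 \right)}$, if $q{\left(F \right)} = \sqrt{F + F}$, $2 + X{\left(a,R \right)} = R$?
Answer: $-600 + 120 i \sqrt{10} \approx -600.0 + 379.47 i$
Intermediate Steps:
$X{\left(a,R \right)} = -2 + R$
$q{\left(F \right)} = \sqrt{2} \sqrt{F}$ ($q{\left(F \right)} = \sqrt{2 F} = \sqrt{2} \sqrt{F}$)
$b = 40 - 8 i \sqrt{10}$ ($b = - 4 \cdot 2 \left(\sqrt{2} \sqrt{1 - 6} - 5\right) = - 4 \cdot 2 \left(\sqrt{2} \sqrt{-5} - 5\right) = - 4 \cdot 2 \left(\sqrt{2} i \sqrt{5} - 5\right) = - 4 \cdot 2 \left(i \sqrt{10} - 5\right) = - 4 \cdot 2 \left(-5 + i \sqrt{10}\right) = - 4 \left(-10 + 2 i \sqrt{10}\right) = 40 - 8 i \sqrt{10} \approx 40.0 - 25.298 i$)
$b X{\left(6,-13 \right)} = \left(40 - 8 i \sqrt{10}\right) \left(-2 - 13\right) = \left(40 - 8 i \sqrt{10}\right) \left(-15\right) = -600 + 120 i \sqrt{10}$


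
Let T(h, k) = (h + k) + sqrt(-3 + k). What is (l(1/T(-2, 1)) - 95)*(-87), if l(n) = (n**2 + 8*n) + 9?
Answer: 87*(-439*I + 101*sqrt(2))/(sqrt(2) - 5*I) ≈ 7723.7 + 300.76*I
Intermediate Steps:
T(h, k) = h + k + sqrt(-3 + k)
l(n) = 9 + n**2 + 8*n
(l(1/T(-2, 1)) - 95)*(-87) = ((9 + (1/(-2 + 1 + sqrt(-3 + 1)))**2 + 8/(-2 + 1 + sqrt(-3 + 1))) - 95)*(-87) = ((9 + (1/(-2 + 1 + sqrt(-2)))**2 + 8/(-2 + 1 + sqrt(-2))) - 95)*(-87) = ((9 + (1/(-2 + 1 + I*sqrt(2)))**2 + 8/(-2 + 1 + I*sqrt(2))) - 95)*(-87) = ((9 + (1/(-1 + I*sqrt(2)))**2 + 8/(-1 + I*sqrt(2))) - 95)*(-87) = ((9 + (-1 + I*sqrt(2))**(-2) + 8/(-1 + I*sqrt(2))) - 95)*(-87) = (-86 + (-1 + I*sqrt(2))**(-2) + 8/(-1 + I*sqrt(2)))*(-87) = 7482 - 696/(-1 + I*sqrt(2)) - 87/(-1 + I*sqrt(2))**2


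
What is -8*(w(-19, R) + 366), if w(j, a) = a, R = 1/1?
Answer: -2936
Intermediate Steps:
R = 1
-8*(w(-19, R) + 366) = -8*(1 + 366) = -8*367 = -2936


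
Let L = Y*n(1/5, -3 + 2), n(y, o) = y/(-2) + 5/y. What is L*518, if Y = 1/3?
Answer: 21497/5 ≈ 4299.4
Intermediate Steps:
n(y, o) = 5/y - y/2 (n(y, o) = y*(-1/2) + 5/y = -y/2 + 5/y = 5/y - y/2)
Y = 1/3 ≈ 0.33333
L = 83/10 (L = (5/(1/5) - 1/2/5)/3 = (5/(1/5) - 1/2*1/5)/3 = (5*5 - 1/10)/3 = (25 - 1/10)/3 = (1/3)*(249/10) = 83/10 ≈ 8.3000)
L*518 = (83/10)*518 = 21497/5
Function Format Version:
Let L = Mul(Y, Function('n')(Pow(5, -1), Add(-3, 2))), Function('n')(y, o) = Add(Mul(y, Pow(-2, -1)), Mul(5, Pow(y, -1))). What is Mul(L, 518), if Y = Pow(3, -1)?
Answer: Rational(21497, 5) ≈ 4299.4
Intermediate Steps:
Function('n')(y, o) = Add(Mul(5, Pow(y, -1)), Mul(Rational(-1, 2), y)) (Function('n')(y, o) = Add(Mul(y, Rational(-1, 2)), Mul(5, Pow(y, -1))) = Add(Mul(Rational(-1, 2), y), Mul(5, Pow(y, -1))) = Add(Mul(5, Pow(y, -1)), Mul(Rational(-1, 2), y)))
Y = Rational(1, 3) ≈ 0.33333
L = Rational(83, 10) (L = Mul(Rational(1, 3), Add(Mul(5, Pow(Pow(5, -1), -1)), Mul(Rational(-1, 2), Pow(5, -1)))) = Mul(Rational(1, 3), Add(Mul(5, Pow(Rational(1, 5), -1)), Mul(Rational(-1, 2), Rational(1, 5)))) = Mul(Rational(1, 3), Add(Mul(5, 5), Rational(-1, 10))) = Mul(Rational(1, 3), Add(25, Rational(-1, 10))) = Mul(Rational(1, 3), Rational(249, 10)) = Rational(83, 10) ≈ 8.3000)
Mul(L, 518) = Mul(Rational(83, 10), 518) = Rational(21497, 5)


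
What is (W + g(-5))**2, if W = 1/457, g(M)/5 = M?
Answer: 130507776/208849 ≈ 624.89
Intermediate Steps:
g(M) = 5*M
W = 1/457 ≈ 0.0021882
(W + g(-5))**2 = (1/457 + 5*(-5))**2 = (1/457 - 25)**2 = (-11424/457)**2 = 130507776/208849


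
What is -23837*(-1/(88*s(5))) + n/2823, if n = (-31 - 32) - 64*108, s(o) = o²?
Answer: 1574147/188200 ≈ 8.3642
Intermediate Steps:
n = -6975 (n = -63 - 6912 = -6975)
-23837*(-1/(88*s(5))) + n/2823 = -23837/(5²*(-88)) - 6975/2823 = -23837/(25*(-88)) - 6975*1/2823 = -23837/(-2200) - 2325/941 = -23837*(-1/2200) - 2325/941 = 2167/200 - 2325/941 = 1574147/188200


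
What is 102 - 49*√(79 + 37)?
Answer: 102 - 98*√29 ≈ -425.75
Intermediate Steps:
102 - 49*√(79 + 37) = 102 - 98*√29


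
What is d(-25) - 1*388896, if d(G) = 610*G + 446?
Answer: -403700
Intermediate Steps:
d(G) = 446 + 610*G
d(-25) - 1*388896 = (446 + 610*(-25)) - 1*388896 = (446 - 15250) - 388896 = -14804 - 388896 = -403700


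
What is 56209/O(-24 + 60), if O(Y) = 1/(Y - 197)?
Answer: -9049649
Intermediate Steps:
O(Y) = 1/(-197 + Y)
56209/O(-24 + 60) = 56209/(1/(-197 + (-24 + 60))) = 56209/(1/(-197 + 36)) = 56209/(1/(-161)) = 56209/(-1/161) = 56209*(-161) = -9049649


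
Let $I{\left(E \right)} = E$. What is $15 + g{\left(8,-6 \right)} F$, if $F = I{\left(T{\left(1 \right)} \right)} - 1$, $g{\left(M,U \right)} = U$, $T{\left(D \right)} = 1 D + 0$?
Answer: $15$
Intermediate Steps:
$T{\left(D \right)} = D$ ($T{\left(D \right)} = D + 0 = D$)
$F = 0$ ($F = 1 - 1 = 0$)
$15 + g{\left(8,-6 \right)} F = 15 - 0 = 15 + 0 = 15$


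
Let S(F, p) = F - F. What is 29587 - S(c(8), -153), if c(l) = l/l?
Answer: 29587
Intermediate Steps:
c(l) = 1
S(F, p) = 0
29587 - S(c(8), -153) = 29587 - 1*0 = 29587 + 0 = 29587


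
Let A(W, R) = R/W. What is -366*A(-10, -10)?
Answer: -366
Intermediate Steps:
-366*A(-10, -10) = -(-3660)/(-10) = -(-3660)*(-1)/10 = -366*1 = -366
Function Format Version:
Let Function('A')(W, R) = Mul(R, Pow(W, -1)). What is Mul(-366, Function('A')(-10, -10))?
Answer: -366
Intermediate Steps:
Mul(-366, Function('A')(-10, -10)) = Mul(-366, Mul(-10, Pow(-10, -1))) = Mul(-366, Mul(-10, Rational(-1, 10))) = Mul(-366, 1) = -366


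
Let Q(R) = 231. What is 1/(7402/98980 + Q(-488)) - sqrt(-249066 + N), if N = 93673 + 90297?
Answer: 49490/11435891 - 2*I*sqrt(16274) ≈ 0.0043276 - 255.14*I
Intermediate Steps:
N = 183970
1/(7402/98980 + Q(-488)) - sqrt(-249066 + N) = 1/(7402/98980 + 231) - sqrt(-249066 + 183970) = 1/(7402*(1/98980) + 231) - sqrt(-65096) = 1/(3701/49490 + 231) - 2*I*sqrt(16274) = 1/(11435891/49490) - 2*I*sqrt(16274) = 49490/11435891 - 2*I*sqrt(16274)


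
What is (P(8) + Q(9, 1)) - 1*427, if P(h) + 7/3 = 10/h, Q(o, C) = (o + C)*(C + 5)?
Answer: -4417/12 ≈ -368.08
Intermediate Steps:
Q(o, C) = (5 + C)*(C + o) (Q(o, C) = (C + o)*(5 + C) = (5 + C)*(C + o))
P(h) = -7/3 + 10/h
(P(8) + Q(9, 1)) - 1*427 = ((-7/3 + 10/8) + (1² + 5*1 + 5*9 + 1*9)) - 1*427 = ((-7/3 + 10*(⅛)) + (1 + 5 + 45 + 9)) - 427 = ((-7/3 + 5/4) + 60) - 427 = (-13/12 + 60) - 427 = 707/12 - 427 = -4417/12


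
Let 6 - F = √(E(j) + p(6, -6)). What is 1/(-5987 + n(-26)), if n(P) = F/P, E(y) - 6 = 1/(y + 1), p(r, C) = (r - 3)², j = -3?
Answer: -8094736/48465052419 - 26*√58/48465052419 ≈ -0.00016703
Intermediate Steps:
p(r, C) = (-3 + r)²
E(y) = 6 + 1/(1 + y) (E(y) = 6 + 1/(y + 1) = 6 + 1/(1 + y))
F = 6 - √58/2 (F = 6 - √((7 + 6*(-3))/(1 - 3) + (-3 + 6)²) = 6 - √((7 - 18)/(-2) + 3²) = 6 - √(-½*(-11) + 9) = 6 - √(11/2 + 9) = 6 - √(29/2) = 6 - √58/2 ≈ 2.1921)
n(P) = (6 - √58/2)/P
1/(-5987 + n(-26)) = 1/(-5987 + (½)*(12 - √58)/(-26)) = 1/(-5987 + (½)*(-1/26)*(12 - √58)) = 1/(-5987 + (-3/13 + √58/52)) = 1/(-77834/13 + √58/52)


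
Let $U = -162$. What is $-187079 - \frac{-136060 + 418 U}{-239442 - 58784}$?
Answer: $- \frac{27896012815}{149113} \approx -1.8708 \cdot 10^{5}$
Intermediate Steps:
$-187079 - \frac{-136060 + 418 U}{-239442 - 58784} = -187079 - \frac{-136060 + 418 \left(-162\right)}{-239442 - 58784} = -187079 - \frac{-136060 - 67716}{-298226} = -187079 - \left(-203776\right) \left(- \frac{1}{298226}\right) = -187079 - \frac{101888}{149113} = - \frac{27896012815}{149113}$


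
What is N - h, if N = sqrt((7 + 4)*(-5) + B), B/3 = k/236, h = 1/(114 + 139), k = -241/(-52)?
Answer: -1/253 + 17*I*sqrt(1789411)/3068 ≈ -0.0039526 + 7.4122*I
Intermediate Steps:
k = 241/52 (k = -241*(-1/52) = 241/52 ≈ 4.6346)
h = 1/253 ≈ 0.0039526
B = 723/12272 (B = 3*((241/52)/236) = 3*((241/52)*(1/236)) = 3*(241/12272) = 723/12272 ≈ 0.058915)
N = 17*I*sqrt(1789411)/3068 (N = sqrt((7 + 4)*(-5) + 723/12272) = sqrt(11*(-5) + 723/12272) = sqrt(-55 + 723/12272) = sqrt(-674237/12272) = 17*I*sqrt(1789411)/3068 ≈ 7.4122*I)
N - h = 17*I*sqrt(1789411)/3068 - 1*1/253 = 17*I*sqrt(1789411)/3068 - 1/253 = -1/253 + 17*I*sqrt(1789411)/3068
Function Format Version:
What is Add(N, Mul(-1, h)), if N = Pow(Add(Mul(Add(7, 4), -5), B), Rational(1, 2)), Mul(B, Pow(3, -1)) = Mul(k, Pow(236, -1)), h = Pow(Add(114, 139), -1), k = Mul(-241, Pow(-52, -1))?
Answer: Add(Rational(-1, 253), Mul(Rational(17, 3068), I, Pow(1789411, Rational(1, 2)))) ≈ Add(-0.0039526, Mul(7.4122, I))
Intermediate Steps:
k = Rational(241, 52) (k = Mul(-241, Rational(-1, 52)) = Rational(241, 52) ≈ 4.6346)
h = Rational(1, 253) (h = Pow(253, -1) = Rational(1, 253) ≈ 0.0039526)
B = Rational(723, 12272) (B = Mul(3, Mul(Rational(241, 52), Pow(236, -1))) = Mul(3, Mul(Rational(241, 52), Rational(1, 236))) = Mul(3, Rational(241, 12272)) = Rational(723, 12272) ≈ 0.058915)
N = Mul(Rational(17, 3068), I, Pow(1789411, Rational(1, 2))) (N = Pow(Add(Mul(Add(7, 4), -5), Rational(723, 12272)), Rational(1, 2)) = Pow(Add(Mul(11, -5), Rational(723, 12272)), Rational(1, 2)) = Pow(Add(-55, Rational(723, 12272)), Rational(1, 2)) = Pow(Rational(-674237, 12272), Rational(1, 2)) = Mul(Rational(17, 3068), I, Pow(1789411, Rational(1, 2))) ≈ Mul(7.4122, I))
Add(N, Mul(-1, h)) = Add(Mul(Rational(17, 3068), I, Pow(1789411, Rational(1, 2))), Mul(-1, Rational(1, 253))) = Add(Mul(Rational(17, 3068), I, Pow(1789411, Rational(1, 2))), Rational(-1, 253)) = Add(Rational(-1, 253), Mul(Rational(17, 3068), I, Pow(1789411, Rational(1, 2))))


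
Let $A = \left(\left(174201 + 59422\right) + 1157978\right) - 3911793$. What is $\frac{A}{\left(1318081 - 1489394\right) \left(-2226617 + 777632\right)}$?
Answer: $- \frac{840064}{82743322435} \approx -1.0153 \cdot 10^{-5}$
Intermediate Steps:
$A = -2520192$ ($A = \left(233623 + 1157978\right) - 3911793 = 1391601 - 3911793 = -2520192$)
$\frac{A}{\left(1318081 - 1489394\right) \left(-2226617 + 777632\right)} = - \frac{2520192}{\left(1318081 - 1489394\right) \left(-2226617 + 777632\right)} = - \frac{2520192}{\left(-171313\right) \left(-1448985\right)} = - \frac{2520192}{248229967305} = \left(-2520192\right) \frac{1}{248229967305} = - \frac{840064}{82743322435}$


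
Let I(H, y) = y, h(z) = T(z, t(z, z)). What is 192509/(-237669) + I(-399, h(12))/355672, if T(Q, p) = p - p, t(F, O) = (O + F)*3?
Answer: -192509/237669 ≈ -0.80999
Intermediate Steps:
t(F, O) = 3*F + 3*O (t(F, O) = (F + O)*3 = 3*F + 3*O)
T(Q, p) = 0
h(z) = 0
192509/(-237669) + I(-399, h(12))/355672 = 192509/(-237669) + 0/355672 = 192509*(-1/237669) + 0*(1/355672) = -192509/237669 + 0 = -192509/237669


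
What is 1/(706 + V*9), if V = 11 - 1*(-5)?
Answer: 1/850 ≈ 0.0011765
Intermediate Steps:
V = 16 (V = 11 + 5 = 16)
1/(706 + V*9) = 1/(706 + 16*9) = 1/(706 + 144) = 1/850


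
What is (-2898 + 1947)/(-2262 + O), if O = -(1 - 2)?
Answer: 951/2261 ≈ 0.42061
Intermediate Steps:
O = 1 (O = -1*(-1) = 1)
(-2898 + 1947)/(-2262 + O) = (-2898 + 1947)/(-2262 + 1) = -951/(-2261) = -951*(-1/2261) = 951/2261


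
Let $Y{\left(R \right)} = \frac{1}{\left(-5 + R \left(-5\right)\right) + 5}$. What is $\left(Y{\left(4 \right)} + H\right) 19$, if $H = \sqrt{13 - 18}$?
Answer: $- \frac{19}{20} + 19 i \sqrt{5} \approx -0.95 + 42.485 i$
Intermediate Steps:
$Y{\left(R \right)} = - \frac{1}{5 R}$ ($Y{\left(R \right)} = \frac{1}{\left(-5 - 5 R\right) + 5} = \frac{1}{\left(-5\right) R} = - \frac{1}{5 R}$)
$H = i \sqrt{5}$ ($H = \sqrt{-5} = i \sqrt{5} \approx 2.2361 i$)
$\left(Y{\left(4 \right)} + H\right) 19 = \left(- \frac{1}{5 \cdot 4} + i \sqrt{5}\right) 19 = \left(\left(- \frac{1}{5}\right) \frac{1}{4} + i \sqrt{5}\right) 19 = \left(- \frac{1}{20} + i \sqrt{5}\right) 19 = - \frac{19}{20} + 19 i \sqrt{5}$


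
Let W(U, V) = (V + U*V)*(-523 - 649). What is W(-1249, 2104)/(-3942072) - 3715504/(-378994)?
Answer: -23993334334216/31125450741 ≈ -770.86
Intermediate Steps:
W(U, V) = -1172*V - 1172*U*V (W(U, V) = (V + U*V)*(-1172) = -1172*V - 1172*U*V)
W(-1249, 2104)/(-3942072) - 3715504/(-378994) = -1172*2104*(1 - 1249)/(-3942072) - 3715504/(-378994) = -1172*2104*(-1248)*(-1/3942072) - 3715504*(-1/378994) = 3077428224*(-1/3942072) + 1857752/189497 = -128226176/164253 + 1857752/189497 = -23993334334216/31125450741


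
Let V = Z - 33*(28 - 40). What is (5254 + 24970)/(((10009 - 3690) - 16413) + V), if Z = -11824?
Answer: -15112/10761 ≈ -1.4043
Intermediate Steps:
V = -11428 (V = -11824 - 33*(28 - 40) = -11824 - 33*(-12) = -11824 - 1*(-396) = -11824 + 396 = -11428)
(5254 + 24970)/(((10009 - 3690) - 16413) + V) = (5254 + 24970)/(((10009 - 3690) - 16413) - 11428) = 30224/((6319 - 16413) - 11428) = 30224/(-10094 - 11428) = 30224/(-21522) = 30224*(-1/21522) = -15112/10761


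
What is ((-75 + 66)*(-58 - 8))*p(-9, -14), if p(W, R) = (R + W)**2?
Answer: 314226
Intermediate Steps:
((-75 + 66)*(-58 - 8))*p(-9, -14) = ((-75 + 66)*(-58 - 8))*(-14 - 9)**2 = -9*(-66)*(-23)**2 = 594*529 = 314226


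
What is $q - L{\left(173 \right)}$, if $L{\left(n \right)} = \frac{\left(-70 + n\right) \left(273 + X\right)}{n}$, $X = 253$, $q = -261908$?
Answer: $- \frac{45364262}{173} \approx -2.6222 \cdot 10^{5}$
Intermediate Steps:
$L{\left(n \right)} = \frac{-36820 + 526 n}{n}$ ($L{\left(n \right)} = \frac{\left(-70 + n\right) \left(273 + 253\right)}{n} = \frac{\left(-70 + n\right) 526}{n} = \frac{-36820 + 526 n}{n}$)
$q - L{\left(173 \right)} = -261908 - \left(526 - \frac{36820}{173}\right) = -261908 - \frac{54178}{173} = - \frac{45364262}{173}$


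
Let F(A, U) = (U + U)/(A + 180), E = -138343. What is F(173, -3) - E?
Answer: 48835073/353 ≈ 1.3834e+5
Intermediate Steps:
F(A, U) = 2*U/(180 + A) (F(A, U) = (2*U)/(180 + A) = 2*U/(180 + A))
F(173, -3) - E = 2*(-3)/(180 + 173) - 1*(-138343) = 2*(-3)/353 + 138343 = 2*(-3)*(1/353) + 138343 = -6/353 + 138343 = 48835073/353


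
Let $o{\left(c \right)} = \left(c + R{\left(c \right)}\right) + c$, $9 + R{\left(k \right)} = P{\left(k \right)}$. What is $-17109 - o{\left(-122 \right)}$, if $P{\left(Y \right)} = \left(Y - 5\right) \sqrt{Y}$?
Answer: $-16856 + 127 i \sqrt{122} \approx -16856.0 + 1402.8 i$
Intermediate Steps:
$P{\left(Y \right)} = \sqrt{Y} \left(-5 + Y\right)$ ($P{\left(Y \right)} = \left(-5 + Y\right) \sqrt{Y} = \sqrt{Y} \left(-5 + Y\right)$)
$R{\left(k \right)} = -9 + \sqrt{k} \left(-5 + k\right)$
$o{\left(c \right)} = -9 + 2 c + \sqrt{c} \left(-5 + c\right)$ ($o{\left(c \right)} = \left(c + \left(-9 + \sqrt{c} \left(-5 + c\right)\right)\right) + c = \left(-9 + c + \sqrt{c} \left(-5 + c\right)\right) + c = -9 + 2 c + \sqrt{c} \left(-5 + c\right)$)
$-17109 - o{\left(-122 \right)} = -17109 - \left(-9 + 2 \left(-122\right) + \sqrt{-122} \left(-5 - 122\right)\right) = -17109 - \left(-9 - 244 + i \sqrt{122} \left(-127\right)\right) = -17109 - \left(-9 - 244 - 127 i \sqrt{122}\right) = -17109 - \left(-253 - 127 i \sqrt{122}\right) = -17109 + \left(253 + 127 i \sqrt{122}\right) = -16856 + 127 i \sqrt{122}$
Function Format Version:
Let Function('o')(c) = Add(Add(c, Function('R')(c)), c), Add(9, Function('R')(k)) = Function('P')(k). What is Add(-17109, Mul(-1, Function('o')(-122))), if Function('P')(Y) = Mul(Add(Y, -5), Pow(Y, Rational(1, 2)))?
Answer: Add(-16856, Mul(127, I, Pow(122, Rational(1, 2)))) ≈ Add(-16856., Mul(1402.8, I))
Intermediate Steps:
Function('P')(Y) = Mul(Pow(Y, Rational(1, 2)), Add(-5, Y)) (Function('P')(Y) = Mul(Add(-5, Y), Pow(Y, Rational(1, 2))) = Mul(Pow(Y, Rational(1, 2)), Add(-5, Y)))
Function('R')(k) = Add(-9, Mul(Pow(k, Rational(1, 2)), Add(-5, k)))
Function('o')(c) = Add(-9, Mul(2, c), Mul(Pow(c, Rational(1, 2)), Add(-5, c))) (Function('o')(c) = Add(Add(c, Add(-9, Mul(Pow(c, Rational(1, 2)), Add(-5, c)))), c) = Add(Add(-9, c, Mul(Pow(c, Rational(1, 2)), Add(-5, c))), c) = Add(-9, Mul(2, c), Mul(Pow(c, Rational(1, 2)), Add(-5, c))))
Add(-17109, Mul(-1, Function('o')(-122))) = Add(-17109, Mul(-1, Add(-9, Mul(2, -122), Mul(Pow(-122, Rational(1, 2)), Add(-5, -122))))) = Add(-17109, Mul(-1, Add(-9, -244, Mul(Mul(I, Pow(122, Rational(1, 2))), -127)))) = Add(-17109, Mul(-1, Add(-9, -244, Mul(-127, I, Pow(122, Rational(1, 2)))))) = Add(-17109, Mul(-1, Add(-253, Mul(-127, I, Pow(122, Rational(1, 2)))))) = Add(-17109, Add(253, Mul(127, I, Pow(122, Rational(1, 2))))) = Add(-16856, Mul(127, I, Pow(122, Rational(1, 2))))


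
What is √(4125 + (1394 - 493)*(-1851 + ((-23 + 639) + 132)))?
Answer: I*√989678 ≈ 994.83*I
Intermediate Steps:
√(4125 + (1394 - 493)*(-1851 + ((-23 + 639) + 132))) = √(4125 + 901*(-1851 + (616 + 132))) = √(4125 + 901*(-1851 + 748)) = √(4125 + 901*(-1103)) = √(4125 - 993803) = √(-989678) = I*√989678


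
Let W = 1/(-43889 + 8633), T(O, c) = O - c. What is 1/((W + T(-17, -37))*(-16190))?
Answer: -17628/5707938305 ≈ -3.0883e-6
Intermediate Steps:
W = -1/35256 (W = 1/(-35256) = -1/35256 ≈ -2.8364e-5)
1/((W + T(-17, -37))*(-16190)) = 1/(-1/35256 + (-17 - 1*(-37))*(-16190)) = -1/16190/(-1/35256 + (-17 + 37)) = -1/16190/(-1/35256 + 20) = -1/16190/(705119/35256) = (35256/705119)*(-1/16190) = -17628/5707938305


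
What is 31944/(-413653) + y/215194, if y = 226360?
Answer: 43380167972/44507821841 ≈ 0.97466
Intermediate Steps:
31944/(-413653) + y/215194 = 31944/(-413653) + 226360/215194 = 31944*(-1/413653) + 226360*(1/215194) = -31944/413653 + 113180/107597 = 43380167972/44507821841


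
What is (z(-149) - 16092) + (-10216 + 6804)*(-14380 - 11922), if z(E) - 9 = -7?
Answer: 89726334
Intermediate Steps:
z(E) = 2 (z(E) = 9 - 7 = 2)
(z(-149) - 16092) + (-10216 + 6804)*(-14380 - 11922) = (2 - 16092) + (-10216 + 6804)*(-14380 - 11922) = -16090 - 3412*(-26302) = -16090 + 89742424 = 89726334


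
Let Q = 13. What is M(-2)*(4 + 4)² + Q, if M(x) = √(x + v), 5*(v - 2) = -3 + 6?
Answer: 13 + 64*√15/5 ≈ 62.574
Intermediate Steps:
v = 13/5 (v = 2 + (-3 + 6)/5 = 2 + (⅕)*3 = 2 + ⅗ = 13/5 ≈ 2.6000)
M(x) = √(13/5 + x) (M(x) = √(x + 13/5) = √(13/5 + x))
M(-2)*(4 + 4)² + Q = (√(65 + 25*(-2))/5)*(4 + 4)² + 13 = (√(65 - 50)/5)*8² + 13 = (√15/5)*64 + 13 = 64*√15/5 + 13 = 13 + 64*√15/5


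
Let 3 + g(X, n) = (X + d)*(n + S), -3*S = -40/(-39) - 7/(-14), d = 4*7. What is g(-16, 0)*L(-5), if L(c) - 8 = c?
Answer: -355/13 ≈ -27.308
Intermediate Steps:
d = 28
L(c) = 8 + c
S = -119/234 (S = -(-40/(-39) - 7/(-14))/3 = -(-40*(-1/39) - 7*(-1/14))/3 = -(40/39 + ½)/3 = -⅓*119/78 = -119/234 ≈ -0.50855)
g(X, n) = -3 + (28 + X)*(-119/234 + n) (g(X, n) = -3 + (X + 28)*(n - 119/234) = -3 + (28 + X)*(-119/234 + n))
g(-16, 0)*L(-5) = (-2017/117 + 28*0 - 119/234*(-16) - 16*0)*(8 - 5) = (-2017/117 + 0 + 952/117 + 0)*3 = -355/39*3 = -355/13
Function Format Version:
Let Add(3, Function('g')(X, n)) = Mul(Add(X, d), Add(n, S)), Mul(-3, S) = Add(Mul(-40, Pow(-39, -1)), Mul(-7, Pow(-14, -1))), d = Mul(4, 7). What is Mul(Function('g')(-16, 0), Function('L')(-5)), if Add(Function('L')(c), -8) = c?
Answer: Rational(-355, 13) ≈ -27.308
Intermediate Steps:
d = 28
Function('L')(c) = Add(8, c)
S = Rational(-119, 234) (S = Mul(Rational(-1, 3), Add(Mul(-40, Pow(-39, -1)), Mul(-7, Pow(-14, -1)))) = Mul(Rational(-1, 3), Add(Mul(-40, Rational(-1, 39)), Mul(-7, Rational(-1, 14)))) = Mul(Rational(-1, 3), Add(Rational(40, 39), Rational(1, 2))) = Mul(Rational(-1, 3), Rational(119, 78)) = Rational(-119, 234) ≈ -0.50855)
Function('g')(X, n) = Add(-3, Mul(Add(28, X), Add(Rational(-119, 234), n))) (Function('g')(X, n) = Add(-3, Mul(Add(X, 28), Add(n, Rational(-119, 234)))) = Add(-3, Mul(Add(28, X), Add(Rational(-119, 234), n))))
Mul(Function('g')(-16, 0), Function('L')(-5)) = Mul(Add(Rational(-2017, 117), Mul(28, 0), Mul(Rational(-119, 234), -16), Mul(-16, 0)), Add(8, -5)) = Mul(Add(Rational(-2017, 117), 0, Rational(952, 117), 0), 3) = Mul(Rational(-355, 39), 3) = Rational(-355, 13)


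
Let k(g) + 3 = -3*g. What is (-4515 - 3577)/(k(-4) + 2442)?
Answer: -8092/2451 ≈ -3.3015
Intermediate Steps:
k(g) = -3 - 3*g
(-4515 - 3577)/(k(-4) + 2442) = (-4515 - 3577)/((-3 - 3*(-4)) + 2442) = -8092/((-3 + 12) + 2442) = -8092/(9 + 2442) = -8092/2451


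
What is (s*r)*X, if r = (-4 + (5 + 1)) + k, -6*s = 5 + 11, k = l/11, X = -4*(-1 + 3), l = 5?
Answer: 576/11 ≈ 52.364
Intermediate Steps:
X = -8 (X = -4*2 = -8)
k = 5/11 ≈ 0.45455
s = -8/3 (s = -(5 + 11)/6 = -⅙*16 = -8/3 ≈ -2.6667)
r = 27/11 (r = (-4 + (5 + 1)) + 5/11 = (-4 + 6) + 5/11 = 2 + 5/11 = 27/11 ≈ 2.4545)
(s*r)*X = -8/3*27/11*(-8) = -72/11*(-8) = 576/11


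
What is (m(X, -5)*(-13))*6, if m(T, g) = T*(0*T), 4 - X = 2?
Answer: 0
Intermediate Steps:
X = 2 (X = 4 - 1*2 = 4 - 2 = 2)
m(T, g) = 0 (m(T, g) = T*0 = 0)
(m(X, -5)*(-13))*6 = (0*(-13))*6 = 0*6 = 0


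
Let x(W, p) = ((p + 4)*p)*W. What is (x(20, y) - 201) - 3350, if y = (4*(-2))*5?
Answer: 25249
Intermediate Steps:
y = -40 (y = -8*5 = -40)
x(W, p) = W*p*(4 + p) (x(W, p) = ((4 + p)*p)*W = (p*(4 + p))*W = W*p*(4 + p))
(x(20, y) - 201) - 3350 = (20*(-40)*(4 - 40) - 201) - 3350 = (20*(-40)*(-36) - 201) - 3350 = (28800 - 201) - 3350 = 28599 - 3350 = 25249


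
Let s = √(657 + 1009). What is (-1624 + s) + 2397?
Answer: 773 + 7*√34 ≈ 813.82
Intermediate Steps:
s = 7*√34 (s = √1666 = 7*√34 ≈ 40.817)
(-1624 + s) + 2397 = (-1624 + 7*√34) + 2397 = 773 + 7*√34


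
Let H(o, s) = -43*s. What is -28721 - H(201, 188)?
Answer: -20637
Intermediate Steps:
-28721 - H(201, 188) = -28721 - (-43)*188 = -28721 - 1*(-8084) = -28721 + 8084 = -20637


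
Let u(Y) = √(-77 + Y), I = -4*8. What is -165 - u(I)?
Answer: -165 - I*√109 ≈ -165.0 - 10.44*I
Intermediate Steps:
I = -32
-165 - u(I) = -165 - √(-77 - 32) = -165 - √(-109) = -165 - I*√109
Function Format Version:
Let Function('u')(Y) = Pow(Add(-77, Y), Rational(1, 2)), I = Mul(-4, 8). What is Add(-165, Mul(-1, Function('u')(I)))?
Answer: Add(-165, Mul(-1, I, Pow(109, Rational(1, 2)))) ≈ Add(-165.00, Mul(-10.440, I))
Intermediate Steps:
I = -32
Add(-165, Mul(-1, Function('u')(I))) = Add(-165, Mul(-1, Pow(Add(-77, -32), Rational(1, 2)))) = Add(-165, Mul(-1, Pow(-109, Rational(1, 2)))) = Add(-165, Mul(-1, Mul(I, Pow(109, Rational(1, 2))))) = Add(-165, Mul(-1, I, Pow(109, Rational(1, 2))))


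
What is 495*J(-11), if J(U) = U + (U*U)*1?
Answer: 54450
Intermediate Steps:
J(U) = U + U² (J(U) = U + U²*1 = U + U²)
495*J(-11) = 495*(-11*(1 - 11)) = 495*(-11*(-10)) = 495*110 = 54450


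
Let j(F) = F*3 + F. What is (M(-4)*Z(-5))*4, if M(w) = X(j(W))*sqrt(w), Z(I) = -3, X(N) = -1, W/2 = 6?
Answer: 24*I ≈ 24.0*I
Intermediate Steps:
W = 12 (W = 2*6 = 12)
j(F) = 4*F (j(F) = 3*F + F = 4*F)
M(w) = -sqrt(w)
(M(-4)*Z(-5))*4 = (-sqrt(-4)*(-3))*4 = (-2*I*(-3))*4 = (6*I)*4 = 24*I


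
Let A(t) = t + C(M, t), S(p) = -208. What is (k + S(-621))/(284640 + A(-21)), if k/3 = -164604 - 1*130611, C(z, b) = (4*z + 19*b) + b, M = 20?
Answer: -885853/284279 ≈ -3.1161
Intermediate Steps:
C(z, b) = 4*z + 20*b
k = -885645 (k = 3*(-164604 - 1*130611) = 3*(-164604 - 130611) = 3*(-295215) = -885645)
A(t) = 80 + 21*t (A(t) = t + (4*20 + 20*t) = t + (80 + 20*t) = 80 + 21*t)
(k + S(-621))/(284640 + A(-21)) = (-885645 - 208)/(284640 + (80 + 21*(-21))) = -885853/(284640 + (80 - 441)) = -885853/(284640 - 361) = -885853/284279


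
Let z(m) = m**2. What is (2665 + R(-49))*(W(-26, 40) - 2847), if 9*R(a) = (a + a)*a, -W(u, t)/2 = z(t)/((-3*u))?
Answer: -3242366171/351 ≈ -9.2375e+6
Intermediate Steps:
W(u, t) = 2*t**2/(3*u) (W(u, t) = -2*t**2/((-3*u)) = -2*t**2*(-1/(3*u)) = -(-2)*t**2/(3*u) = 2*t**2/(3*u))
R(a) = 2*a**2/9 (R(a) = ((a + a)*a)/9 = ((2*a)*a)/9 = (2*a**2)/9 = 2*a**2/9)
(2665 + R(-49))*(W(-26, 40) - 2847) = (2665 + (2/9)*(-49)**2)*((2/3)*40**2/(-26) - 2847) = (2665 + (2/9)*2401)*((2/3)*1600*(-1/26) - 2847) = (2665 + 4802/9)*(-1600/39 - 2847) = (28787/9)*(-112633/39) = -3242366171/351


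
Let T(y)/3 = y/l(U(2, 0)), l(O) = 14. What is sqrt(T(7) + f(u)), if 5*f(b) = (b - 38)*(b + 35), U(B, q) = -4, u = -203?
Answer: 3*sqrt(89990)/10 ≈ 89.995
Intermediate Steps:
f(b) = (-38 + b)*(35 + b)/5 (f(b) = ((b - 38)*(b + 35))/5 = ((-38 + b)*(35 + b))/5 = (-38 + b)*(35 + b)/5)
T(y) = 3*y/14 (T(y) = 3*(y/14) = 3*y/14)
sqrt(T(7) + f(u)) = sqrt((3/14)*7 + (-266 - 3/5*(-203) + (1/5)*(-203)**2)) = sqrt(3/2 + (-266 + 609/5 + (1/5)*41209)) = sqrt(3/2 + (-266 + 609/5 + 41209/5)) = sqrt(3/2 + 40488/5) = sqrt(80991/10) = 3*sqrt(89990)/10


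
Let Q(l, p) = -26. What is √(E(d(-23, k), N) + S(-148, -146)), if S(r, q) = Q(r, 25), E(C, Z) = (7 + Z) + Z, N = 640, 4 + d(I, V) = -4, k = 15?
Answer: √1261 ≈ 35.511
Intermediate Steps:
d(I, V) = -8 (d(I, V) = -4 - 4 = -8)
E(C, Z) = 7 + 2*Z
S(r, q) = -26
√(E(d(-23, k), N) + S(-148, -146)) = √((7 + 2*640) - 26) = √((7 + 1280) - 26) = √(1287 - 26) = √1261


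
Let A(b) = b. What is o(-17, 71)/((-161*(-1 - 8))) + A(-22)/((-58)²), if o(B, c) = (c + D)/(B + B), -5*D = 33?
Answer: -10097/1286730 ≈ -0.0078470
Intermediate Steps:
D = -33/5 (D = -⅕*33 = -33/5 ≈ -6.6000)
o(B, c) = (-33/5 + c)/(2*B) (o(B, c) = (c - 33/5)/(B + B) = (-33/5 + c)/((2*B)) = (-33/5 + c)*(1/(2*B)) = (-33/5 + c)/(2*B))
o(-17, 71)/((-161*(-1 - 8))) + A(-22)/((-58)²) = ((⅒)*(-33 + 5*71)/(-17))/((-161*(-1 - 8))) - 22/((-58)²) = ((⅒)*(-1/17)*(-33 + 355))/((-161*(-9))) - 22/3364 = ((⅒)*(-1/17)*322)/1449 - 22*1/3364 = -161/85*1/1449 - 11/1682 = -1/765 - 11/1682 = -10097/1286730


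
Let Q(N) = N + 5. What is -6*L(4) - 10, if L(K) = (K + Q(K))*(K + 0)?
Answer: -322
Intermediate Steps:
Q(N) = 5 + N
L(K) = K*(5 + 2*K) (L(K) = (K + (5 + K))*(K + 0) = (5 + 2*K)*K = K*(5 + 2*K))
-6*L(4) - 10 = -24*(5 + 2*4) - 10 = -24*(5 + 8) - 10 = -24*13 - 10 = -6*52 - 10 = -312 - 10 = -322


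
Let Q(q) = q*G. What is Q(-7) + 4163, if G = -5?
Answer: 4198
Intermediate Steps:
Q(q) = -5*q (Q(q) = q*(-5) = -5*q)
Q(-7) + 4163 = -5*(-7) + 4163 = 35 + 4163 = 4198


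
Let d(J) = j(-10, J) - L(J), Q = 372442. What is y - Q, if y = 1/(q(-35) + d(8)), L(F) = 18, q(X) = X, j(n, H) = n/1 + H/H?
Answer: -23091405/62 ≈ -3.7244e+5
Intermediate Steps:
j(n, H) = 1 + n (j(n, H) = n*1 + 1 = n + 1 = 1 + n)
d(J) = -27 (d(J) = (1 - 10) - 1*18 = -9 - 18 = -27)
y = -1/62 (y = 1/(-35 - 27) = 1/(-62) = -1/62 ≈ -0.016129)
y - Q = -1/62 - 1*372442 = -1/62 - 372442 = -23091405/62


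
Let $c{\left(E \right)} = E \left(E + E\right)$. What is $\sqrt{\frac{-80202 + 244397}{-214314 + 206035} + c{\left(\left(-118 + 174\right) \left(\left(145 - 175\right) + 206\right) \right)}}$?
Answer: $\frac{\sqrt{13316408403699547}}{8279} \approx 13938.0$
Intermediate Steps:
$c{\left(E \right)} = 2 E^{2}$ ($c{\left(E \right)} = E 2 E = 2 E^{2}$)
$\sqrt{\frac{-80202 + 244397}{-214314 + 206035} + c{\left(\left(-118 + 174\right) \left(\left(145 - 175\right) + 206\right) \right)}} = \sqrt{\frac{-80202 + 244397}{-214314 + 206035} + 2 \left(\left(-118 + 174\right) \left(\left(145 - 175\right) + 206\right)\right)^{2}} = \sqrt{\frac{164195}{-8279} + 2 \left(56 \left(\left(145 - 175\right) + 206\right)\right)^{2}} = \sqrt{164195 \left(- \frac{1}{8279}\right) + 2 \left(56 \left(-30 + 206\right)\right)^{2}} = \sqrt{- \frac{164195}{8279} + 2 \left(56 \cdot 176\right)^{2}} = \sqrt{- \frac{164195}{8279} + 2 \cdot 9856^{2}} = \sqrt{- \frac{164195}{8279} + 2 \cdot 97140736} = \sqrt{- \frac{164195}{8279} + 194281472} = \sqrt{\frac{1608456142493}{8279}} = \frac{\sqrt{13316408403699547}}{8279}$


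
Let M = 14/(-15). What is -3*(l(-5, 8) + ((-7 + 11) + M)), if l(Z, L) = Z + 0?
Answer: 29/5 ≈ 5.8000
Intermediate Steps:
M = -14/15 (M = 14*(-1/15) = -14/15 ≈ -0.93333)
l(Z, L) = Z
-3*(l(-5, 8) + ((-7 + 11) + M)) = -3*(-5 + ((-7 + 11) - 14/15)) = -3*(-5 + (4 - 14/15)) = -3*(-5 + 46/15) = -3*(-29/15) = 29/5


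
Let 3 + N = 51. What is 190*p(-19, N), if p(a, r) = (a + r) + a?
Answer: 1900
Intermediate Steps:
N = 48 (N = -3 + 51 = 48)
p(a, r) = r + 2*a
190*p(-19, N) = 190*(48 + 2*(-19)) = 190*(48 - 38) = 190*10 = 1900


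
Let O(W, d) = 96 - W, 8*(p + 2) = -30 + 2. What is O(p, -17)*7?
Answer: 1421/2 ≈ 710.50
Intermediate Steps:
p = -11/2 (p = -2 + (-30 + 2)/8 = -2 + (⅛)*(-28) = -2 - 7/2 = -11/2 ≈ -5.5000)
O(p, -17)*7 = (96 - 1*(-11/2))*7 = (96 + 11/2)*7 = (203/2)*7 = 1421/2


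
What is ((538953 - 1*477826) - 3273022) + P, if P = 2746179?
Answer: -465716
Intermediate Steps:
((538953 - 1*477826) - 3273022) + P = ((538953 - 1*477826) - 3273022) + 2746179 = ((538953 - 477826) - 3273022) + 2746179 = (61127 - 3273022) + 2746179 = -3211895 + 2746179 = -465716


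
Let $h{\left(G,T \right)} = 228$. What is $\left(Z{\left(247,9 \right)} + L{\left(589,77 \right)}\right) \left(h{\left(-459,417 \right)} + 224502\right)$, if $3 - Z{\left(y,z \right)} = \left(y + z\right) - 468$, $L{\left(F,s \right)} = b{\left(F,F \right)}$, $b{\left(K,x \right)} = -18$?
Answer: $44271810$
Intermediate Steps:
$L{\left(F,s \right)} = -18$
$Z{\left(y,z \right)} = 471 - y - z$ ($Z{\left(y,z \right)} = 3 - \left(\left(y + z\right) - 468\right) = 3 - \left(-468 + y + z\right) = 471 - y - z$)
$\left(Z{\left(247,9 \right)} + L{\left(589,77 \right)}\right) \left(h{\left(-459,417 \right)} + 224502\right) = \left(\left(471 - 247 - 9\right) - 18\right) \left(228 + 224502\right) = \left(\left(471 - 247 - 9\right) - 18\right) 224730 = \left(215 - 18\right) 224730 = 197 \cdot 224730 = 44271810$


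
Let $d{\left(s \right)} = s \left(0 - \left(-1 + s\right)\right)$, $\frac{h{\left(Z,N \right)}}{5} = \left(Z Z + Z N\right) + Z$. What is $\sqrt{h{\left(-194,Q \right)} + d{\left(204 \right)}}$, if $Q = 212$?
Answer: $i \sqrt{59842} \approx 244.63 i$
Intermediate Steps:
$h{\left(Z,N \right)} = 5 Z + 5 Z^{2} + 5 N Z$ ($h{\left(Z,N \right)} = 5 \left(\left(Z Z + Z N\right) + Z\right) = 5 \left(\left(Z^{2} + N Z\right) + Z\right) = 5 \left(Z + Z^{2} + N Z\right) = 5 Z + 5 Z^{2} + 5 N Z$)
$d{\left(s \right)} = s \left(1 - s\right)$
$\sqrt{h{\left(-194,Q \right)} + d{\left(204 \right)}} = \sqrt{5 \left(-194\right) \left(1 + 212 - 194\right) + 204 \left(1 - 204\right)} = \sqrt{5 \left(-194\right) 19 + 204 \left(1 - 204\right)} = \sqrt{-18430 + 204 \left(-203\right)} = \sqrt{-18430 - 41412} = \sqrt{-59842} = i \sqrt{59842}$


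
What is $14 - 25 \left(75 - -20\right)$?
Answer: $-2361$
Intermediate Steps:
$14 - 25 \left(75 - -20\right) = 14 - 25 \left(75 + 20\right) = 14 - 2375 = -2361$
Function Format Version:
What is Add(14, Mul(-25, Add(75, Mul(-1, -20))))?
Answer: -2361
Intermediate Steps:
Add(14, Mul(-25, Add(75, Mul(-1, -20)))) = Add(14, Mul(-25, Add(75, 20))) = Add(14, Mul(-25, 95)) = Add(14, -2375) = -2361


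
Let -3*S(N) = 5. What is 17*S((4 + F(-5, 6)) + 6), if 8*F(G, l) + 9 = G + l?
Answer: -85/3 ≈ -28.333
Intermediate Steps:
F(G, l) = -9/8 + G/8 + l/8 (F(G, l) = -9/8 + (G + l)/8 = -9/8 + (G/8 + l/8) = -9/8 + G/8 + l/8)
S(N) = -5/3 (S(N) = -⅓*5 = -5/3)
17*S((4 + F(-5, 6)) + 6) = 17*(-5/3) = -85/3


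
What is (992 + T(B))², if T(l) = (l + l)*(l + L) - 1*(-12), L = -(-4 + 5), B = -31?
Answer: 8928144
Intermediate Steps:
L = -1 (L = -1*1 = -1)
T(l) = 12 + 2*l*(-1 + l) (T(l) = (l + l)*(l - 1) - 1*(-12) = (2*l)*(-1 + l) + 12 = 2*l*(-1 + l) + 12 = 12 + 2*l*(-1 + l))
(992 + T(B))² = (992 + (12 - 2*(-31) + 2*(-31)²))² = (992 + (12 + 62 + 2*961))² = (992 + (12 + 62 + 1922))² = (992 + 1996)² = 2988² = 8928144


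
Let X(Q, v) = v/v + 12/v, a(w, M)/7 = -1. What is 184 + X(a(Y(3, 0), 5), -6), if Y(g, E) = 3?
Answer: 183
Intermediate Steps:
a(w, M) = -7 (a(w, M) = 7*(-1) = -7)
X(Q, v) = 1 + 12/v
184 + X(a(Y(3, 0), 5), -6) = 184 + (12 - 6)/(-6) = 184 - 1/6*6 = 184 - 1 = 183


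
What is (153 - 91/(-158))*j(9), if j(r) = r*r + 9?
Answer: 1091925/79 ≈ 13822.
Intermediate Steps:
j(r) = 9 + r**2 (j(r) = r**2 + 9 = 9 + r**2)
(153 - 91/(-158))*j(9) = (153 - 91/(-158))*(9 + 9**2) = (153 - 91*(-1/158))*(9 + 81) = (153 + 91/158)*90 = (24265/158)*90 = 1091925/79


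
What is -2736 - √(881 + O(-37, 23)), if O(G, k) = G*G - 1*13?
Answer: -2736 - √2237 ≈ -2783.3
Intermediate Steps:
O(G, k) = -13 + G² (O(G, k) = G² - 13 = -13 + G²)
-2736 - √(881 + O(-37, 23)) = -2736 - √(881 + (-13 + (-37)²)) = -2736 - √(881 + (-13 + 1369)) = -2736 - √(881 + 1356) = -2736 - √2237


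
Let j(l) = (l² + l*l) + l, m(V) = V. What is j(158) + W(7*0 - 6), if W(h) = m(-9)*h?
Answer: 50140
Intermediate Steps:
W(h) = -9*h
j(l) = l + 2*l² (j(l) = (l² + l²) + l = 2*l² + l = l + 2*l²)
j(158) + W(7*0 - 6) = 158*(1 + 2*158) - 9*(7*0 - 6) = 158*(1 + 316) - 9*(0 - 6) = 158*317 - 9*(-6) = 50086 + 54 = 50140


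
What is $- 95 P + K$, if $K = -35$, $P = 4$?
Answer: $-415$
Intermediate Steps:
$- 95 P + K = \left(-95\right) 4 - 35 = -380 - 35 = -415$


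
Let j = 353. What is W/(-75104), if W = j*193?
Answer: -68129/75104 ≈ -0.90713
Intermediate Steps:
W = 68129 (W = 353*193 = 68129)
W/(-75104) = 68129/(-75104) = 68129*(-1/75104) = -68129/75104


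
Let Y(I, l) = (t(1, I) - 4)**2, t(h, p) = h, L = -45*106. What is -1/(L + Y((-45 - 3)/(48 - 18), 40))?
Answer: 1/4761 ≈ 0.00021004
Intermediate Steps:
L = -4770
Y(I, l) = 9 (Y(I, l) = (1 - 4)**2 = (-3)**2 = 9)
-1/(L + Y((-45 - 3)/(48 - 18), 40)) = -1/(-4770 + 9) = -1/(-4761) = -1*(-1/4761) = 1/4761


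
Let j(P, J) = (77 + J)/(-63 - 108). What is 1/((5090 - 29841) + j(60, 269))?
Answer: -171/4232767 ≈ -4.0399e-5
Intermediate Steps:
j(P, J) = -77/171 - J/171 (j(P, J) = (77 + J)/(-171) = (77 + J)*(-1/171) = -77/171 - J/171)
1/((5090 - 29841) + j(60, 269)) = 1/((5090 - 29841) + (-77/171 - 1/171*269)) = 1/(-24751 + (-77/171 - 269/171)) = 1/(-24751 - 346/171) = 1/(-4232767/171) = -171/4232767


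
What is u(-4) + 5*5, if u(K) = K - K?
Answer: 25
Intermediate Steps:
u(K) = 0
u(-4) + 5*5 = 0 + 5*5 = 0 + 25 = 25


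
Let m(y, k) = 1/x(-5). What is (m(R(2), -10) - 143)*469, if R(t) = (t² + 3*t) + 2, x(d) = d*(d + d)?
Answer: -3352881/50 ≈ -67058.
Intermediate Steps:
x(d) = 2*d² (x(d) = d*(2*d) = 2*d²)
R(t) = 2 + t² + 3*t
m(y, k) = 1/50 (m(y, k) = 1/(2*(-5)²) = 1/(2*25) = 1/50)
(m(R(2), -10) - 143)*469 = (1/50 - 143)*469 = -7149/50*469 = -3352881/50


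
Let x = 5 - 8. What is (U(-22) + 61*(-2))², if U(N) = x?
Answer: 15625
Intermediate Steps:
x = -3
U(N) = -3
(U(-22) + 61*(-2))² = (-3 + 61*(-2))² = (-3 - 122)² = (-125)² = 15625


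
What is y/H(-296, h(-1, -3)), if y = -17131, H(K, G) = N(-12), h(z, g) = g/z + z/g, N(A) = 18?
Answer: -17131/18 ≈ -951.72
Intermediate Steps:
H(K, G) = 18
y/H(-296, h(-1, -3)) = -17131/18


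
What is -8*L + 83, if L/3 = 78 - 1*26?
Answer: -1165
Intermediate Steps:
L = 156 (L = 3*(78 - 1*26) = 3*(78 - 26) = 3*52 = 156)
-8*L + 83 = -8*156 + 83 = -1248 + 83 = -1165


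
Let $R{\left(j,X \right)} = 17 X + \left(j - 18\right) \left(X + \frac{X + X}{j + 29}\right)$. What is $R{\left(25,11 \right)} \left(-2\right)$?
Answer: $- \frac{14410}{27} \approx -533.7$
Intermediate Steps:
$R{\left(j,X \right)} = 17 X + \left(-18 + j\right) \left(X + \frac{2 X}{29 + j}\right)$
$R{\left(25,11 \right)} \left(-2\right) = \frac{11 \left(-65 + 25^{2} + 30 \cdot 25\right)}{29 + 25} \left(-2\right) = \frac{11 \left(-65 + 625 + 750\right)}{54} \left(-2\right) = 11 \cdot \frac{1}{54} \cdot 1310 \left(-2\right) = \frac{7205}{27} \left(-2\right) = - \frac{14410}{27}$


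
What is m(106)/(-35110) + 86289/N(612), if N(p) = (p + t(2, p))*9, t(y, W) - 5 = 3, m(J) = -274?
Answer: 101037857/6530460 ≈ 15.472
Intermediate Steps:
t(y, W) = 8 (t(y, W) = 5 + 3 = 8)
N(p) = 72 + 9*p (N(p) = (p + 8)*9 = (8 + p)*9 = 72 + 9*p)
m(106)/(-35110) + 86289/N(612) = -274/(-35110) + 86289/(72 + 9*612) = -274*(-1/35110) + 86289/(72 + 5508) = 137/17555 + 86289/5580 = 137/17555 + 86289*(1/5580) = 137/17555 + 28763/1860 = 101037857/6530460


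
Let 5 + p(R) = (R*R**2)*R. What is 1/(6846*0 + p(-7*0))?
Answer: -1/5 ≈ -0.20000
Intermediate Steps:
p(R) = -5 + R**4 (p(R) = -5 + (R*R**2)*R = -5 + R**3*R = -5 + R**4)
1/(6846*0 + p(-7*0)) = 1/(6846*0 + (-5 + (-7*0)**4)) = 1/(0 + (-5 + 0**4)) = 1/(0 + (-5 + 0)) = 1/(0 - 5) = 1/(-5) = -1/5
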